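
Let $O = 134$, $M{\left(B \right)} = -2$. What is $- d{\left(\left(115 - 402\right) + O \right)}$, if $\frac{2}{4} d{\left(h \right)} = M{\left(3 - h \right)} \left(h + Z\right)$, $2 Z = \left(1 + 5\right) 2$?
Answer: $-588$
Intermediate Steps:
$Z = 6$ ($Z = \frac{\left(1 + 5\right) 2}{2} = \frac{6 \cdot 2}{2} = \frac{1}{2} \cdot 12 = 6$)
$d{\left(h \right)} = -24 - 4 h$ ($d{\left(h \right)} = 2 \left(- 2 \left(h + 6\right)\right) = 2 \left(- 2 \left(6 + h\right)\right) = 2 \left(-12 - 2 h\right) = -24 - 4 h$)
$- d{\left(\left(115 - 402\right) + O \right)} = - (-24 - 4 \left(\left(115 - 402\right) + 134\right)) = - (-24 - 4 \left(-287 + 134\right)) = - (-24 - -612) = - (-24 + 612) = \left(-1\right) 588 = -588$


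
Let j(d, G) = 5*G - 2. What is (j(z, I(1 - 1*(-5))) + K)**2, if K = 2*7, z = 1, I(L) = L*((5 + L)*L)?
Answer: 3968064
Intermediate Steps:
I(L) = L**2*(5 + L) (I(L) = L*(L*(5 + L)) = L**2*(5 + L))
j(d, G) = -2 + 5*G
K = 14
(j(z, I(1 - 1*(-5))) + K)**2 = ((-2 + 5*((1 - 1*(-5))**2*(5 + (1 - 1*(-5))))) + 14)**2 = ((-2 + 5*((1 + 5)**2*(5 + (1 + 5)))) + 14)**2 = ((-2 + 5*(6**2*(5 + 6))) + 14)**2 = ((-2 + 5*(36*11)) + 14)**2 = ((-2 + 5*396) + 14)**2 = ((-2 + 1980) + 14)**2 = (1978 + 14)**2 = 1992**2 = 3968064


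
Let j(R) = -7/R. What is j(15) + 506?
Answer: 7583/15 ≈ 505.53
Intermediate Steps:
j(15) + 506 = -7/15 + 506 = 7583/15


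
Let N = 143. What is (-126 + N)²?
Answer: 289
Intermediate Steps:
(-126 + N)² = (-126 + 143)² = 17² = 289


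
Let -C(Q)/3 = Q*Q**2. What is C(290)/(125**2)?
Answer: -585336/125 ≈ -4682.7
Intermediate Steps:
C(Q) = -3*Q**3 (C(Q) = -3*Q*Q**2 = -3*Q**3)
C(290)/(125**2) = (-3*290**3)/(125**2) = -3*24389000/15625 = -73167000*1/15625 = -585336/125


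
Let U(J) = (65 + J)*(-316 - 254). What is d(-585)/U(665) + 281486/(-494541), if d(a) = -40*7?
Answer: -1949797552/3429641835 ≈ -0.56851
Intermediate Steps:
U(J) = -37050 - 570*J (U(J) = (65 + J)*(-570) = -37050 - 570*J)
d(a) = -280
d(-585)/U(665) + 281486/(-494541) = -280/(-37050 - 570*665) + 281486/(-494541) = -280/(-37050 - 379050) + 281486*(-1/494541) = -280/(-416100) - 281486/494541 = -280*(-1/416100) - 281486/494541 = 14/20805 - 281486/494541 = -1949797552/3429641835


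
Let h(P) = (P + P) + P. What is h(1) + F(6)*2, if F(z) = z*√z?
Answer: 3 + 12*√6 ≈ 32.394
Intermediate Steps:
h(P) = 3*P (h(P) = 2*P + P = 3*P)
F(z) = z^(3/2)
h(1) + F(6)*2 = 3*1 + 6^(3/2)*2 = 3 + (6*√6)*2 = 3 + 12*√6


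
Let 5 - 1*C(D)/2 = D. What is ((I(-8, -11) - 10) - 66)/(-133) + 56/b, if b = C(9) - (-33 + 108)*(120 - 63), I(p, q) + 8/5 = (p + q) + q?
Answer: 2267014/2848195 ≈ 0.79595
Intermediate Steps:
C(D) = 10 - 2*D
I(p, q) = -8/5 + p + 2*q (I(p, q) = -8/5 + ((p + q) + q) = -8/5 + (p + 2*q) = -8/5 + p + 2*q)
b = -4283 (b = (10 - 2*9) - (-33 + 108)*(120 - 63) = (10 - 18) - 75*57 = -8 - 1*4275 = -8 - 4275 = -4283)
((I(-8, -11) - 10) - 66)/(-133) + 56/b = (((-8/5 - 8 + 2*(-11)) - 10) - 66)/(-133) + 56/(-4283) = (((-8/5 - 8 - 22) - 10) - 66)*(-1/133) + 56*(-1/4283) = ((-158/5 - 10) - 66)*(-1/133) - 56/4283 = (-208/5 - 66)*(-1/133) - 56/4283 = -538/5*(-1/133) - 56/4283 = 538/665 - 56/4283 = 2267014/2848195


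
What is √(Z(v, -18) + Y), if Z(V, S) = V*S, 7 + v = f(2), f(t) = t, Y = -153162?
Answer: 12*I*√1063 ≈ 391.24*I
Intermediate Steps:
v = -5 (v = -7 + 2 = -5)
Z(V, S) = S*V
√(Z(v, -18) + Y) = √(-18*(-5) - 153162) = √(90 - 153162) = √(-153072) = 12*I*√1063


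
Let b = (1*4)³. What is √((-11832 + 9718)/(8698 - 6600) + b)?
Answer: 13*√410159/1049 ≈ 7.9368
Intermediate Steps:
b = 64 (b = 4³ = 64)
√((-11832 + 9718)/(8698 - 6600) + b) = √((-11832 + 9718)/(8698 - 6600) + 64) = √(-2114/2098 + 64) = √(-2114*1/2098 + 64) = √(-1057/1049 + 64) = √(66079/1049) = 13*√410159/1049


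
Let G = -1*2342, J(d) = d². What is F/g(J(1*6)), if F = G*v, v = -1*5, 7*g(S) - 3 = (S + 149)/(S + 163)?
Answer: 8156015/391 ≈ 20859.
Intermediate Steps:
g(S) = 3/7 + (149 + S)/(7*(163 + S)) (g(S) = 3/7 + ((S + 149)/(S + 163))/7 = 3/7 + ((149 + S)/(163 + S))/7 = 3/7 + (149 + S)/(7*(163 + S)))
v = -5
G = -2342
F = 11710 (F = -2342*(-5) = 11710)
F/g(J(1*6)) = 11710/((2*(319 + 2*(1*6)²)/(7*(163 + (1*6)²)))) = 11710/((2*(319 + 2*6²)/(7*(163 + 6²)))) = 11710/((2*(319 + 2*36)/(7*(163 + 36)))) = 11710/(((2/7)*(319 + 72)/199)) = 11710/(((2/7)*(1/199)*391)) = 11710/(782/1393) = 11710*(1393/782) = 8156015/391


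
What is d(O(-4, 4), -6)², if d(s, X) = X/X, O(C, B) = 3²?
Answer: 1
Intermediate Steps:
O(C, B) = 9
d(s, X) = 1
d(O(-4, 4), -6)² = 1² = 1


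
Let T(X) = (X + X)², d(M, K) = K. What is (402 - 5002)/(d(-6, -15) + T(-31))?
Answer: -4600/3829 ≈ -1.2014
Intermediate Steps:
T(X) = 4*X² (T(X) = (2*X)² = 4*X²)
(402 - 5002)/(d(-6, -15) + T(-31)) = (402 - 5002)/(-15 + 4*(-31)²) = -4600/(-15 + 4*961) = -4600/(-15 + 3844) = -4600/3829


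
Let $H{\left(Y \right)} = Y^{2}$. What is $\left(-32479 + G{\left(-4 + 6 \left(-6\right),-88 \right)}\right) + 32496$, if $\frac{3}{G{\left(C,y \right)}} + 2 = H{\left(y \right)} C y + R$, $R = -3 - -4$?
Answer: $\frac{154466982}{9086293} \approx 17.0$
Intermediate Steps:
$R = 1$ ($R = -3 + 4 = 1$)
$G{\left(C,y \right)} = \frac{3}{-1 + C y^{3}}$ ($G{\left(C,y \right)} = \frac{3}{-2 + \left(y^{2} C y + 1\right)} = \frac{3}{-2 + \left(C y^{2} y + 1\right)} = \frac{3}{-2 + \left(C y^{3} + 1\right)} = \frac{3}{-2 + \left(1 + C y^{3}\right)} = \frac{3}{-1 + C y^{3}}$)
$\left(-32479 + G{\left(-4 + 6 \left(-6\right),-88 \right)}\right) + 32496 = \left(-32479 + \frac{3}{-1 + \left(-4 + 6 \left(-6\right)\right) \left(-88\right)^{3}}\right) + 32496 = \left(-32479 + \frac{3}{-1 + \left(-4 - 36\right) \left(-681472\right)}\right) + 32496 = \left(-32479 + \frac{3}{-1 - -27258880}\right) + 32496 = \left(-32479 + \frac{3}{-1 + 27258880}\right) + 32496 = \left(-32479 + \frac{3}{27258879}\right) + 32496 = \left(-32479 + 3 \cdot \frac{1}{27258879}\right) + 32496 = \left(-32479 + \frac{1}{9086293}\right) + 32496 = - \frac{295113710346}{9086293} + 32496 = \frac{154466982}{9086293}$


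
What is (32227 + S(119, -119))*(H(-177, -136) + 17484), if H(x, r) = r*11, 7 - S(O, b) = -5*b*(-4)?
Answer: 553408632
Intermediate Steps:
S(O, b) = 7 - 20*b (S(O, b) = 7 - (-5*b)*(-4) = 7 - 20*b)
H(x, r) = 11*r
(32227 + S(119, -119))*(H(-177, -136) + 17484) = (32227 + (7 - 20*(-119)))*(11*(-136) + 17484) = (32227 + (7 + 2380))*(-1496 + 17484) = (32227 + 2387)*15988 = 34614*15988 = 553408632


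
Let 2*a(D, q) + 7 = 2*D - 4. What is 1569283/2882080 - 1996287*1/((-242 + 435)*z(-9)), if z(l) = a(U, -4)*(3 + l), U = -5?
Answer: -1911459308321/11681070240 ≈ -163.64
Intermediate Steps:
a(D, q) = -11/2 + D (a(D, q) = -7/2 + (2*D - 4)/2 = -7/2 + (-4 + 2*D)/2 = -7/2 + (-2 + D) = -11/2 + D)
z(l) = -63/2 - 21*l/2 (z(l) = (-11/2 - 5)*(3 + l) = -21*(3 + l)/2 = -63/2 - 21*l/2)
1569283/2882080 - 1996287*1/((-242 + 435)*z(-9)) = 1569283/2882080 - 1996287*1/((-242 + 435)*(-63/2 - 21/2*(-9))) = 1569283*(1/2882080) - 1996287*1/(193*(-63/2 + 189/2)) = 1569283/2882080 - 1996287/(193*63) = 1569283/2882080 - 1996287/12159 = 1569283/2882080 - 1996287*1/12159 = 1569283/2882080 - 665429/4053 = -1911459308321/11681070240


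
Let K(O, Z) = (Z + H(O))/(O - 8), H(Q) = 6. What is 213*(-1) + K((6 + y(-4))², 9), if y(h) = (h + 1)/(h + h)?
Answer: -443997/2089 ≈ -212.54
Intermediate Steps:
y(h) = (1 + h)/(2*h) (y(h) = (1 + h)/((2*h)) = (1 + h)*(1/(2*h)) = (1 + h)/(2*h))
K(O, Z) = (6 + Z)/(-8 + O) (K(O, Z) = (Z + 6)/(O - 8) = (6 + Z)/(-8 + O))
213*(-1) + K((6 + y(-4))², 9) = 213*(-1) + (6 + 9)/(-8 + (6 + (½)*(1 - 4)/(-4))²) = -213 + 15/(-8 + (6 + (½)*(-¼)*(-3))²) = -213 + 15/(-8 + (6 + 3/8)²) = -213 + 15/(-8 + (51/8)²) = -213 + 15/(-8 + 2601/64) = -213 + 15/(2089/64) = -213 + (64/2089)*15 = -213 + 960/2089 = -443997/2089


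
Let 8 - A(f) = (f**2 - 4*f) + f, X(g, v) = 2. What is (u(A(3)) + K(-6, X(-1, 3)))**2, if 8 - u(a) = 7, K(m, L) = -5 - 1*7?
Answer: 121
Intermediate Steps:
A(f) = 8 - f**2 + 3*f (A(f) = 8 - ((f**2 - 4*f) + f) = 8 - (f**2 - 3*f) = 8 + (-f**2 + 3*f) = 8 - f**2 + 3*f)
K(m, L) = -12 (K(m, L) = -5 - 7 = -12)
u(a) = 1 (u(a) = 8 - 1*7 = 8 - 7 = 1)
(u(A(3)) + K(-6, X(-1, 3)))**2 = (1 - 12)**2 = (-11)**2 = 121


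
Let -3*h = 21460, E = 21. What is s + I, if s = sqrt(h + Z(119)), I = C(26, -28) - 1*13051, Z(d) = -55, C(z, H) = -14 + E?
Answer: -13044 + 5*I*sqrt(2595)/3 ≈ -13044.0 + 84.902*I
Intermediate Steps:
h = -21460/3 (h = -1/3*21460 = -21460/3 ≈ -7153.3)
C(z, H) = 7 (C(z, H) = -14 + 21 = 7)
I = -13044 (I = 7 - 1*13051 = 7 - 13051 = -13044)
s = 5*I*sqrt(2595)/3 (s = sqrt(-21460/3 - 55) = sqrt(-21625/3) = 5*I*sqrt(2595)/3 ≈ 84.902*I)
s + I = 5*I*sqrt(2595)/3 - 13044 = -13044 + 5*I*sqrt(2595)/3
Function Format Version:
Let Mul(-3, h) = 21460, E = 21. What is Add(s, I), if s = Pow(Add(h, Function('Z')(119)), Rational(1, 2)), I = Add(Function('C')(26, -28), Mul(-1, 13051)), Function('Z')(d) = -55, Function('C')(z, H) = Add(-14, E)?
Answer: Add(-13044, Mul(Rational(5, 3), I, Pow(2595, Rational(1, 2)))) ≈ Add(-13044., Mul(84.902, I))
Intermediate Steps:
h = Rational(-21460, 3) (h = Mul(Rational(-1, 3), 21460) = Rational(-21460, 3) ≈ -7153.3)
Function('C')(z, H) = 7 (Function('C')(z, H) = Add(-14, 21) = 7)
I = -13044 (I = Add(7, Mul(-1, 13051)) = Add(7, -13051) = -13044)
s = Mul(Rational(5, 3), I, Pow(2595, Rational(1, 2))) (s = Pow(Add(Rational(-21460, 3), -55), Rational(1, 2)) = Pow(Rational(-21625, 3), Rational(1, 2)) = Mul(Rational(5, 3), I, Pow(2595, Rational(1, 2))) ≈ Mul(84.902, I))
Add(s, I) = Add(Mul(Rational(5, 3), I, Pow(2595, Rational(1, 2))), -13044) = Add(-13044, Mul(Rational(5, 3), I, Pow(2595, Rational(1, 2))))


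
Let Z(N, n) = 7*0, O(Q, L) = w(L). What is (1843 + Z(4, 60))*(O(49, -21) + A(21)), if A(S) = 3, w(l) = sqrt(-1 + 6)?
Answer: 5529 + 1843*sqrt(5) ≈ 9650.1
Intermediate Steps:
w(l) = sqrt(5)
O(Q, L) = sqrt(5)
Z(N, n) = 0
(1843 + Z(4, 60))*(O(49, -21) + A(21)) = (1843 + 0)*(sqrt(5) + 3) = 1843*(3 + sqrt(5)) = 5529 + 1843*sqrt(5)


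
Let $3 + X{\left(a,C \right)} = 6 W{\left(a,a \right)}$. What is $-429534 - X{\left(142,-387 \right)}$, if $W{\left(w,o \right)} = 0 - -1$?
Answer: $-429537$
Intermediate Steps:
$W{\left(w,o \right)} = 1$ ($W{\left(w,o \right)} = 0 + 1 = 1$)
$X{\left(a,C \right)} = 3$ ($X{\left(a,C \right)} = -3 + 6 \cdot 1 = -3 + 6 = 3$)
$-429534 - X{\left(142,-387 \right)} = -429534 - 3 = -429537$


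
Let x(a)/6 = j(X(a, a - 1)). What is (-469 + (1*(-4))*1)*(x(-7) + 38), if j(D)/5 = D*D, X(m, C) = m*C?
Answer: -44517814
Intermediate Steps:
X(m, C) = C*m
j(D) = 5*D² (j(D) = 5*(D*D) = 5*D²)
x(a) = 30*a²*(-1 + a)² (x(a) = 6*(5*((a - 1)*a)²) = 6*(5*((-1 + a)*a)²) = 6*(5*(a*(-1 + a))²) = 6*(5*(a²*(-1 + a)²)) = 6*(5*a²*(-1 + a)²) = 30*a²*(-1 + a)²)
(-469 + (1*(-4))*1)*(x(-7) + 38) = (-469 + (1*(-4))*1)*(30*(-7)²*(-1 - 7)² + 38) = (-469 - 4*1)*(30*49*(-8)² + 38) = (-469 - 4)*(30*49*64 + 38) = -473*(94080 + 38) = -473*94118 = -44517814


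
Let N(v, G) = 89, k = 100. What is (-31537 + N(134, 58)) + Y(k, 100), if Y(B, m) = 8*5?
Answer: -31408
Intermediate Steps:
Y(B, m) = 40
(-31537 + N(134, 58)) + Y(k, 100) = (-31537 + 89) + 40 = -31448 + 40 = -31408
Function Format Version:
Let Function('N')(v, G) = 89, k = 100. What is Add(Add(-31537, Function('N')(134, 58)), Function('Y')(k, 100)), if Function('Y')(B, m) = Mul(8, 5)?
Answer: -31408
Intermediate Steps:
Function('Y')(B, m) = 40
Add(Add(-31537, Function('N')(134, 58)), Function('Y')(k, 100)) = Add(Add(-31537, 89), 40) = Add(-31448, 40) = -31408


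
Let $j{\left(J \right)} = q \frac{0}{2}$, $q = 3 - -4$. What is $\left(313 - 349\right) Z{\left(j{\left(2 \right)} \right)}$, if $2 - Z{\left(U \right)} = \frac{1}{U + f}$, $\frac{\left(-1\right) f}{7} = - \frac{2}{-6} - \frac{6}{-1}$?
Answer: $- \frac{9684}{133} \approx -72.812$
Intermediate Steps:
$q = 7$ ($q = 3 + 4 = 7$)
$j{\left(J \right)} = 0$ ($j{\left(J \right)} = 7 \cdot \frac{0}{2} = 7 \cdot 0 \cdot \frac{1}{2} = 7 \cdot 0 = 0$)
$f = - \frac{133}{3}$ ($f = - 7 \left(- \frac{2}{-6} - \frac{6}{-1}\right) = - 7 \left(\left(-2\right) \left(- \frac{1}{6}\right) - -6\right) = - 7 \left(\frac{1}{3} + 6\right) = \left(-7\right) \frac{19}{3} = - \frac{133}{3} \approx -44.333$)
$Z{\left(U \right)} = 2 - \frac{1}{- \frac{133}{3} + U}$ ($Z{\left(U \right)} = 2 - \frac{1}{U - \frac{133}{3}} = 2 - \frac{1}{- \frac{133}{3} + U}$)
$\left(313 - 349\right) Z{\left(j{\left(2 \right)} \right)} = \left(313 - 349\right) \frac{-269 + 6 \cdot 0}{-133 + 3 \cdot 0} = - 36 \frac{-269 + 0}{-133 + 0} = - 36 \frac{1}{-133} \left(-269\right) = - 36 \left(\left(- \frac{1}{133}\right) \left(-269\right)\right) = \left(-36\right) \frac{269}{133} = - \frac{9684}{133}$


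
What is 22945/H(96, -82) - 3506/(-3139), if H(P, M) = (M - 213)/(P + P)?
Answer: -2765528378/185201 ≈ -14933.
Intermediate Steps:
H(P, M) = (-213 + M)/(2*P) (H(P, M) = (-213 + M)/((2*P)) = (-213 + M)*(1/(2*P)) = (-213 + M)/(2*P))
22945/H(96, -82) - 3506/(-3139) = 22945/(((½)*(-213 - 82)/96)) - 3506/(-3139) = 22945/(((½)*(1/96)*(-295))) - 3506*(-1/3139) = 22945/(-295/192) + 3506/3139 = 22945*(-192/295) + 3506/3139 = -881088/59 + 3506/3139 = -2765528378/185201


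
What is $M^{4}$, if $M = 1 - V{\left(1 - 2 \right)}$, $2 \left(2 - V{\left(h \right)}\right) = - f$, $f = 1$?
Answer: $\frac{81}{16} \approx 5.0625$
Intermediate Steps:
$V{\left(h \right)} = \frac{5}{2}$ ($V{\left(h \right)} = 2 - \frac{\left(-1\right) 1}{2} = 2 - - \frac{1}{2} = 2 + \frac{1}{2} = \frac{5}{2}$)
$M = - \frac{3}{2}$ ($M = 1 - \frac{5}{2} = - \frac{3}{2} \approx -1.5$)
$M^{4} = \left(- \frac{3}{2}\right)^{4} = \frac{81}{16}$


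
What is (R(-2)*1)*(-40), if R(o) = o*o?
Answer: -160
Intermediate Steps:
R(o) = o²
(R(-2)*1)*(-40) = ((-2)²*1)*(-40) = (4*1)*(-40) = 4*(-40) = -160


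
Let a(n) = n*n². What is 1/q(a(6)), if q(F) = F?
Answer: 1/216 ≈ 0.0046296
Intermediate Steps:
a(n) = n³
1/q(a(6)) = 1/(6³) = 1/216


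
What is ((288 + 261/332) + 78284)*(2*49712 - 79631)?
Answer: 516323463845/332 ≈ 1.5552e+9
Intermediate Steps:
((288 + 261/332) + 78284)*(2*49712 - 79631) = ((288 + (1/332)*261) + 78284)*(99424 - 79631) = ((288 + 261/332) + 78284)*19793 = (95877/332 + 78284)*19793 = (26086165/332)*19793 = 516323463845/332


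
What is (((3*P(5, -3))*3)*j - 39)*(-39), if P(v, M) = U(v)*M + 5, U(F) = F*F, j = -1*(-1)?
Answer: 26091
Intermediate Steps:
j = 1
U(F) = F²
P(v, M) = 5 + M*v² (P(v, M) = v²*M + 5 = M*v² + 5 = 5 + M*v²)
(((3*P(5, -3))*3)*j - 39)*(-39) = (((3*(5 - 3*5²))*3)*1 - 39)*(-39) = (((3*(5 - 3*25))*3)*1 - 39)*(-39) = (((3*(5 - 75))*3)*1 - 39)*(-39) = (((3*(-70))*3)*1 - 39)*(-39) = (-210*3*1 - 39)*(-39) = (-630*1 - 39)*(-39) = (-630 - 39)*(-39) = -669*(-39) = 26091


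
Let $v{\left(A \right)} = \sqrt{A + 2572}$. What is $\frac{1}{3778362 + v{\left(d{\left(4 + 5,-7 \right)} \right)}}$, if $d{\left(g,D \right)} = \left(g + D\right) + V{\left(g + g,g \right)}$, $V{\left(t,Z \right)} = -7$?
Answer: $\frac{3778362}{14276019400477} - \frac{\sqrt{2567}}{14276019400477} \approx 2.6466 \cdot 10^{-7}$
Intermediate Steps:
$d{\left(g,D \right)} = -7 + D + g$ ($d{\left(g,D \right)} = \left(g + D\right) - 7 = \left(D + g\right) - 7 = -7 + D + g$)
$v{\left(A \right)} = \sqrt{2572 + A}$
$\frac{1}{3778362 + v{\left(d{\left(4 + 5,-7 \right)} \right)}} = \frac{1}{3778362 + \sqrt{2572 - 5}} = \frac{1}{3778362 + \sqrt{2567}}$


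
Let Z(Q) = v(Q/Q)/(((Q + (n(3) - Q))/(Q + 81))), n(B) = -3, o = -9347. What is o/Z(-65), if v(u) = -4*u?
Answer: -28041/64 ≈ -438.14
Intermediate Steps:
Z(Q) = 108 + 4*Q/3 (Z(Q) = (-4*Q/Q)/(((Q + (-3 - Q))/(Q + 81))) = (-4*1)/((-3/(81 + Q))) = -4*(-27 - Q/3) = 108 + 4*Q/3)
o/Z(-65) = -9347/(108 + (4/3)*(-65)) = -9347/(108 - 260/3) = -9347/64/3 = -9347*3/64 = -28041/64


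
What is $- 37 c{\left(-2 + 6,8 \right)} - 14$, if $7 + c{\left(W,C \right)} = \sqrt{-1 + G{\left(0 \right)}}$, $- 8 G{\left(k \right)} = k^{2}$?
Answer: $245 - 37 i \approx 245.0 - 37.0 i$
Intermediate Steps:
$G{\left(k \right)} = - \frac{k^{2}}{8}$
$c{\left(W,C \right)} = -7 + i$ ($c{\left(W,C \right)} = -7 + \sqrt{-1 - \frac{0^{2}}{8}} = -7 + \sqrt{-1 - 0} = -7 + \sqrt{-1 + 0} = -7 + \sqrt{-1} = -7 + i$)
$- 37 c{\left(-2 + 6,8 \right)} - 14 = - 37 \left(-7 + i\right) - 14 = \left(259 - 37 i\right) - 14 = 245 - 37 i$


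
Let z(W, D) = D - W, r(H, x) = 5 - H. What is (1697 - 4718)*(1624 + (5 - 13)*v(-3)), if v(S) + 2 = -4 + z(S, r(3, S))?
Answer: -4930272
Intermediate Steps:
v(S) = -4 - S (v(S) = -2 + (-4 + ((5 - 1*3) - S)) = -2 + (-4 + ((5 - 3) - S)) = -2 + (-4 + (2 - S)) = -2 + (-2 - S) = -4 - S)
(1697 - 4718)*(1624 + (5 - 13)*v(-3)) = (1697 - 4718)*(1624 + (5 - 13)*(-4 - 1*(-3))) = -3021*(1624 - 8*(-4 + 3)) = -3021*(1624 - 8*(-1)) = -3021*(1624 + 8) = -3021*1632 = -4930272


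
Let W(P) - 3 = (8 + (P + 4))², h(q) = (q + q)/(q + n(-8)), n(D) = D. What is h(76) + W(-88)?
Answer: 98281/17 ≈ 5781.2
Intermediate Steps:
h(q) = 2*q/(-8 + q) (h(q) = (q + q)/(q - 8) = (2*q)/(-8 + q) = 2*q/(-8 + q))
W(P) = 3 + (12 + P)² (W(P) = 3 + (8 + (P + 4))² = 3 + (8 + (4 + P))² = 3 + (12 + P)²)
h(76) + W(-88) = 2*76/(-8 + 76) + (3 + (12 - 88)²) = 2*76/68 + (3 + (-76)²) = 2*76*(1/68) + (3 + 5776) = 38/17 + 5779 = 98281/17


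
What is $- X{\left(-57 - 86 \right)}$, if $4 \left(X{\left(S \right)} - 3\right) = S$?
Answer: $\frac{131}{4} \approx 32.75$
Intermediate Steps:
$X{\left(S \right)} = 3 + \frac{S}{4}$
$- X{\left(-57 - 86 \right)} = - (3 + \frac{-57 - 86}{4}) = - (3 + \frac{1}{4} \left(-143\right)) = - (3 - \frac{143}{4}) = \left(-1\right) \left(- \frac{131}{4}\right) = \frac{131}{4}$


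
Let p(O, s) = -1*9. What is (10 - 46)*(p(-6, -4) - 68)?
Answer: 2772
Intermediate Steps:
p(O, s) = -9
(10 - 46)*(p(-6, -4) - 68) = (10 - 46)*(-9 - 68) = -36*(-77) = 2772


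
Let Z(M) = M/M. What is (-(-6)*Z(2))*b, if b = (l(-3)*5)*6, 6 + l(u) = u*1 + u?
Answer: -2160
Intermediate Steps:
Z(M) = 1
l(u) = -6 + 2*u (l(u) = -6 + (u*1 + u) = -6 + (u + u) = -6 + 2*u)
b = -360 (b = ((-6 + 2*(-3))*5)*6 = ((-6 - 6)*5)*6 = -12*5*6 = -60*6 = -360)
(-(-6)*Z(2))*b = -(-6)*(-360) = -6*(-1)*(-360) = 6*(-360) = -2160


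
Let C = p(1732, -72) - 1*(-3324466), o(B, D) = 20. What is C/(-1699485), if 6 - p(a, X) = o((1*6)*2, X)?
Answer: -3324452/1699485 ≈ -1.9562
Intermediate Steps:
p(a, X) = -14 (p(a, X) = 6 - 1*20 = 6 - 20 = -14)
C = 3324452 (C = -14 - 1*(-3324466) = -14 + 3324466 = 3324452)
C/(-1699485) = 3324452/(-1699485) = 3324452*(-1/1699485) = -3324452/1699485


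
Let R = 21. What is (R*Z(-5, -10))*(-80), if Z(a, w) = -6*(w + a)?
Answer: -151200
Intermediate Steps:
Z(a, w) = -6*a - 6*w (Z(a, w) = -6*(a + w) = -(6*a + 6*w) = -6*a - 6*w)
(R*Z(-5, -10))*(-80) = (21*(-6*(-5) - 6*(-10)))*(-80) = (21*(30 + 60))*(-80) = (21*90)*(-80) = 1890*(-80) = -151200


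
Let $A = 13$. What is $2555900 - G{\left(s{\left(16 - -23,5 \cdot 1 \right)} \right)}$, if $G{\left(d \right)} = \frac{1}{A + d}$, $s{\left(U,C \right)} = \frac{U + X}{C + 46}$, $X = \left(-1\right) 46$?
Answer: $\frac{1676670349}{656} \approx 2.5559 \cdot 10^{6}$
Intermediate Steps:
$X = -46$
$s{\left(U,C \right)} = \frac{-46 + U}{46 + C}$ ($s{\left(U,C \right)} = \frac{U - 46}{C + 46} = \frac{-46 + U}{46 + C}$)
$G{\left(d \right)} = \frac{1}{13 + d}$
$2555900 - G{\left(s{\left(16 - -23,5 \cdot 1 \right)} \right)} = 2555900 - \frac{1}{13 + \frac{-46 + \left(16 - -23\right)}{46 + 5 \cdot 1}} = 2555900 - \frac{1}{13 + \frac{-46 + \left(16 + 23\right)}{46 + 5}} = 2555900 - \frac{1}{13 + \frac{-46 + 39}{51}} = 2555900 - \frac{1}{13 + \frac{1}{51} \left(-7\right)} = 2555900 - \frac{1}{13 - \frac{7}{51}} = 2555900 - \frac{1}{\frac{656}{51}} = 2555900 - \frac{51}{656} = \frac{1676670349}{656}$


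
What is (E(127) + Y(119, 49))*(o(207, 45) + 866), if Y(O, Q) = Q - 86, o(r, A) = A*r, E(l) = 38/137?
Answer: -51220611/137 ≈ -3.7387e+5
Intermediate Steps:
E(l) = 38/137 (E(l) = 38*(1/137) = 38/137)
Y(O, Q) = -86 + Q
(E(127) + Y(119, 49))*(o(207, 45) + 866) = (38/137 + (-86 + 49))*(45*207 + 866) = (38/137 - 37)*(9315 + 866) = -5031/137*10181 = -51220611/137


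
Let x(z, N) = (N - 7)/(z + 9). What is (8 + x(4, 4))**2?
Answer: 10201/169 ≈ 60.361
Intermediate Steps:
x(z, N) = (-7 + N)/(9 + z)
(8 + x(4, 4))**2 = (8 + (-7 + 4)/(9 + 4))**2 = (8 - 3/13)**2 = (101/13)**2 = 10201/169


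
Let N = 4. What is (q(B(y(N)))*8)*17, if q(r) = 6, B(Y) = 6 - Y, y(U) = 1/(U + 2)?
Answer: 816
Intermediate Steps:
y(U) = 1/(2 + U)
(q(B(y(N)))*8)*17 = (6*8)*17 = 48*17 = 816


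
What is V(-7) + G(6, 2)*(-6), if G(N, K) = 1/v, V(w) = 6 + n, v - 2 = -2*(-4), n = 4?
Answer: 47/5 ≈ 9.4000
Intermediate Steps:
v = 10 (v = 2 - 2*(-4) = 2 + 8 = 10)
V(w) = 10 (V(w) = 6 + 4 = 10)
G(N, K) = ⅒ (G(N, K) = 1/10 = ⅒)
V(-7) + G(6, 2)*(-6) = 10 + (⅒)*(-6) = 10 - ⅗ = 47/5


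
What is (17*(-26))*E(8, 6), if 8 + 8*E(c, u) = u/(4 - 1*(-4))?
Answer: 6409/16 ≈ 400.56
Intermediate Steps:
E(c, u) = -1 + u/64 (E(c, u) = -1 + (u/(4 - 1*(-4)))/8 = -1 + (u/(4 + 4))/8 = -1 + (u/8)/8 = -1 + u/64)
(17*(-26))*E(8, 6) = (17*(-26))*(-1 + (1/64)*6) = -442*(-1 + 3/32) = -442*(-29/32) = 6409/16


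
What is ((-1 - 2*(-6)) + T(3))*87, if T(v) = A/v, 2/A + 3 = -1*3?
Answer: 2842/3 ≈ 947.33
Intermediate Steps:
A = -1/3 (A = 2/(-3 - 1*3) = 2/(-3 - 3) = 2/(-6) = 2*(-1/6) = -1/3 ≈ -0.33333)
T(v) = -1/(3*v)
((-1 - 2*(-6)) + T(3))*87 = ((-1 - 2*(-6)) - 1/3/3)*87 = ((-1 + 12) - 1/3*1/3)*87 = (11 - 1/9)*87 = (98/9)*87 = 2842/3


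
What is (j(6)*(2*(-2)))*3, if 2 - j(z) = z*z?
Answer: 408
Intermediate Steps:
j(z) = 2 - z² (j(z) = 2 - z*z = 2 - z²)
(j(6)*(2*(-2)))*3 = ((2 - 1*6²)*(2*(-2)))*3 = ((2 - 1*36)*(-4))*3 = ((2 - 36)*(-4))*3 = -34*(-4)*3 = 136*3 = 408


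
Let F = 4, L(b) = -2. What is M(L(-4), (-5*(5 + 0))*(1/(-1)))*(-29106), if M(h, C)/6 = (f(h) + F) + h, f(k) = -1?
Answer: -174636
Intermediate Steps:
M(h, C) = 18 + 6*h (M(h, C) = 6*((-1 + 4) + h) = 6*(3 + h) = 18 + 6*h)
M(L(-4), (-5*(5 + 0))*(1/(-1)))*(-29106) = (18 + 6*(-2))*(-29106) = (18 - 12)*(-29106) = 6*(-29106) = -174636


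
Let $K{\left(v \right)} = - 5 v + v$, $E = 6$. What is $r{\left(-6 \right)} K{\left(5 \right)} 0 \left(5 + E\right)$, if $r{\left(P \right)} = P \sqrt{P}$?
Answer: $0$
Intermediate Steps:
$r{\left(P \right)} = P^{\frac{3}{2}}$
$K{\left(v \right)} = - 4 v$
$r{\left(-6 \right)} K{\left(5 \right)} 0 \left(5 + E\right) = \left(-6\right)^{\frac{3}{2}} \left(\left(-4\right) 5\right) 0 \left(5 + 6\right) = - 6 i \sqrt{6} \left(-20\right) 0 \cdot 11 = 120 i \sqrt{6} \cdot 0 = 0$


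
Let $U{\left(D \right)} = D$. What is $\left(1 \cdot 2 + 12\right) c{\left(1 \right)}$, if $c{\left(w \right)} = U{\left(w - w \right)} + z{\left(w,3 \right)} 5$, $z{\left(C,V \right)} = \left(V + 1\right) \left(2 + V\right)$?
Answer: $1400$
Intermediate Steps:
$z{\left(C,V \right)} = \left(1 + V\right) \left(2 + V\right)$
$c{\left(w \right)} = 100$ ($c{\left(w \right)} = \left(w - w\right) + \left(2 + 3^{2} + 3 \cdot 3\right) 5 = 0 + \left(2 + 9 + 9\right) 5 = 0 + 20 \cdot 5 = 0 + 100 = 100$)
$\left(1 \cdot 2 + 12\right) c{\left(1 \right)} = \left(1 \cdot 2 + 12\right) 100 = \left(2 + 12\right) 100 = 14 \cdot 100 = 1400$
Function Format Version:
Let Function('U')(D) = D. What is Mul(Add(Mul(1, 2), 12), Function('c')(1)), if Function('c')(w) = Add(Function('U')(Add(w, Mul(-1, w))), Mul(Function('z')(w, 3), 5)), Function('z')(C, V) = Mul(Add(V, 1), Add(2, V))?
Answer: 1400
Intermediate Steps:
Function('z')(C, V) = Mul(Add(1, V), Add(2, V))
Function('c')(w) = 100 (Function('c')(w) = Add(Add(w, Mul(-1, w)), Mul(Add(2, Pow(3, 2), Mul(3, 3)), 5)) = Add(0, Mul(Add(2, 9, 9), 5)) = Add(0, Mul(20, 5)) = Add(0, 100) = 100)
Mul(Add(Mul(1, 2), 12), Function('c')(1)) = Mul(Add(Mul(1, 2), 12), 100) = Mul(Add(2, 12), 100) = Mul(14, 100) = 1400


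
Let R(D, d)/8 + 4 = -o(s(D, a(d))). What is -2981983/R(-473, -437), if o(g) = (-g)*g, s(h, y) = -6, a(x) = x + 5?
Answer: -2981983/256 ≈ -11648.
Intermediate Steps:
a(x) = 5 + x
o(g) = -g²
R(D, d) = 256 (R(D, d) = -32 + 8*(-(-1)*(-6)²) = -32 + 8*(-(-1)*36) = -32 + 8*(-1*(-36)) = -32 + 8*36 = -32 + 288 = 256)
-2981983/R(-473, -437) = -2981983/256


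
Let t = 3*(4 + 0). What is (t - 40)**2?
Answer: 784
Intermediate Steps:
t = 12 (t = 3*4 = 12)
(t - 40)**2 = (12 - 40)**2 = (-28)**2 = 784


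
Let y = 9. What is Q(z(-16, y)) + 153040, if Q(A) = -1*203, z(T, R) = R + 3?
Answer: 152837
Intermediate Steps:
z(T, R) = 3 + R
Q(A) = -203
Q(z(-16, y)) + 153040 = -203 + 153040 = 152837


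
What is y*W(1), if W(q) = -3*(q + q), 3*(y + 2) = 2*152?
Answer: -596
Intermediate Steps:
y = 298/3 (y = -2 + (2*152)/3 = -2 + (1/3)*304 = -2 + 304/3 = 298/3 ≈ 99.333)
W(q) = -6*q
y*W(1) = 298*(-6*1)/3 = (298/3)*(-6) = -596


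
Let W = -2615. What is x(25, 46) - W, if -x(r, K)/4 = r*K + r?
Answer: -2085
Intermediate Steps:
x(r, K) = -4*r - 4*K*r (x(r, K) = -4*(r*K + r) = -4*(K*r + r) = -4*(r + K*r) = -4*r - 4*K*r)
x(25, 46) - W = -4*25*(1 + 46) - 1*(-2615) = -4*25*47 + 2615 = -4700 + 2615 = -2085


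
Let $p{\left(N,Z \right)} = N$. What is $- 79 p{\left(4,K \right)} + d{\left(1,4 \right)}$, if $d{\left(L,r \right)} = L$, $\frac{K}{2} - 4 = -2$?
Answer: $-315$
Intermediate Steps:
$K = 4$ ($K = 8 + 2 \left(-2\right) = 8 - 4 = 4$)
$- 79 p{\left(4,K \right)} + d{\left(1,4 \right)} = \left(-79\right) 4 + 1 = -316 + 1 = -315$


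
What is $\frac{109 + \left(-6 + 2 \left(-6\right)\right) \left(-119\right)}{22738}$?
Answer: $\frac{2251}{22738} \approx 0.098997$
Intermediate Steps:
$\frac{109 + \left(-6 + 2 \left(-6\right)\right) \left(-119\right)}{22738} = \left(109 + \left(-6 - 12\right) \left(-119\right)\right) \frac{1}{22738} = \left(109 - -2142\right) \frac{1}{22738} = \left(109 + 2142\right) \frac{1}{22738} = 2251 \cdot \frac{1}{22738} = \frac{2251}{22738}$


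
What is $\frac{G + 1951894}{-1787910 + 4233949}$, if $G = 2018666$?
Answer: $\frac{3970560}{2446039} \approx 1.6233$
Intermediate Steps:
$\frac{G + 1951894}{-1787910 + 4233949} = \frac{2018666 + 1951894}{-1787910 + 4233949} = \frac{3970560}{2446039}$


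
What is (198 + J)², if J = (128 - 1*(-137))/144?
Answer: 828115729/20736 ≈ 39936.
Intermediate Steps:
J = 265/144 (J = (128 + 137)*(1/144) = 265*(1/144) = 265/144 ≈ 1.8403)
(198 + J)² = (198 + 265/144)² = (28777/144)² = 828115729/20736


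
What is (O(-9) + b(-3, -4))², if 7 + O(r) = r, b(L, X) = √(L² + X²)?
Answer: 121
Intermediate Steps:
O(r) = -7 + r
(O(-9) + b(-3, -4))² = ((-7 - 9) + √((-3)² + (-4)²))² = (-16 + √(9 + 16))² = (-16 + √25)² = (-16 + 5)² = (-11)² = 121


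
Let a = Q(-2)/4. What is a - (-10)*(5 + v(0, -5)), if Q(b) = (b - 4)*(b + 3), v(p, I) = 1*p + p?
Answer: 97/2 ≈ 48.500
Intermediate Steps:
v(p, I) = 2*p (v(p, I) = p + p = 2*p)
Q(b) = (-4 + b)*(3 + b)
a = -3/2 (a = (-12 + (-2)**2 - 1*(-2))/4 = (-12 + 4 + 2)*(1/4) = -6*1/4 = -3/2 ≈ -1.5000)
a - (-10)*(5 + v(0, -5)) = -3/2 - (-10)*(5 + 2*0) = -3/2 - (-10)*(5 + 0) = -3/2 - (-10)*5 = -3/2 - 2*(-25) = -3/2 + 50 = 97/2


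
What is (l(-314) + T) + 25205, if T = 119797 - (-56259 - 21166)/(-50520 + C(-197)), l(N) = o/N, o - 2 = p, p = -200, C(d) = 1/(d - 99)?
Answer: 340428589439773/2347765597 ≈ 1.4500e+5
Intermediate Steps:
C(d) = 1/(-99 + d)
o = -198 (o = 2 - 200 = -198)
l(N) = -198/N
T = 1791411956237/14953921 (T = 119797 - (-56259 - 21166)/(-50520 + 1/(-99 - 197)) = 119797 - (-77425)/(-50520 + 1/(-296)) = 119797 - (-77425)/(-50520 - 1/296) = 119797 - (-77425)/(-14953921/296) = 119797 - (-77425)*(-296)/14953921 = 119797 - 1*22917800/14953921 = 119797 - 22917800/14953921 = 1791411956237/14953921 ≈ 1.1980e+5)
(l(-314) + T) + 25205 = (-198/(-314) + 1791411956237/14953921) + 25205 = (-198*(-1/314) + 1791411956237/14953921) + 25205 = (99/157 + 1791411956237/14953921) + 25205 = 281253157567388/2347765597 + 25205 = 340428589439773/2347765597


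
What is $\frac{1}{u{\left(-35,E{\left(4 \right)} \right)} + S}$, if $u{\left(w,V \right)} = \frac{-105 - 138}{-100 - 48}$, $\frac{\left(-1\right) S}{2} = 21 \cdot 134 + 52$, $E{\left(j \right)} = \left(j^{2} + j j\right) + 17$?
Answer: $- \frac{148}{848093} \approx -0.00017451$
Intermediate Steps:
$E{\left(j \right)} = 17 + 2 j^{2}$ ($E{\left(j \right)} = \left(j^{2} + j^{2}\right) + 17 = 2 j^{2} + 17 = 17 + 2 j^{2}$)
$S = -5732$ ($S = - 2 \left(21 \cdot 134 + 52\right) = - 2 \left(2814 + 52\right) = \left(-2\right) 2866 = -5732$)
$u{\left(w,V \right)} = \frac{243}{148}$ ($u{\left(w,V \right)} = - \frac{243}{-148} = \left(-243\right) \left(- \frac{1}{148}\right) = \frac{243}{148}$)
$\frac{1}{u{\left(-35,E{\left(4 \right)} \right)} + S} = \frac{1}{\frac{243}{148} - 5732} = \frac{1}{- \frac{848093}{148}} = - \frac{148}{848093}$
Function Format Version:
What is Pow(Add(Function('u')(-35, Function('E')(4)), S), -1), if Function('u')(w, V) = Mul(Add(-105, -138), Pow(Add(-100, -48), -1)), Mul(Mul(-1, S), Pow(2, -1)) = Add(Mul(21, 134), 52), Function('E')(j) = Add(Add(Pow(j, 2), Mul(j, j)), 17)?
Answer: Rational(-148, 848093) ≈ -0.00017451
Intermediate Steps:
Function('E')(j) = Add(17, Mul(2, Pow(j, 2))) (Function('E')(j) = Add(Add(Pow(j, 2), Pow(j, 2)), 17) = Add(Mul(2, Pow(j, 2)), 17) = Add(17, Mul(2, Pow(j, 2))))
S = -5732 (S = Mul(-2, Add(Mul(21, 134), 52)) = Mul(-2, Add(2814, 52)) = Mul(-2, 2866) = -5732)
Function('u')(w, V) = Rational(243, 148) (Function('u')(w, V) = Mul(-243, Pow(-148, -1)) = Mul(-243, Rational(-1, 148)) = Rational(243, 148))
Pow(Add(Function('u')(-35, Function('E')(4)), S), -1) = Pow(Add(Rational(243, 148), -5732), -1) = Pow(Rational(-848093, 148), -1) = Rational(-148, 848093)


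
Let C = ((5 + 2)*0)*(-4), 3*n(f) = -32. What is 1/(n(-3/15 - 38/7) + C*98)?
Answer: -3/32 ≈ -0.093750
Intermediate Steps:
n(f) = -32/3 (n(f) = (⅓)*(-32) = -32/3)
C = 0 (C = (7*0)*(-4) = 0*(-4) = 0)
1/(n(-3/15 - 38/7) + C*98) = 1/(-32/3 + 0*98) = 1/(-32/3 + 0) = 1/(-32/3) = -3/32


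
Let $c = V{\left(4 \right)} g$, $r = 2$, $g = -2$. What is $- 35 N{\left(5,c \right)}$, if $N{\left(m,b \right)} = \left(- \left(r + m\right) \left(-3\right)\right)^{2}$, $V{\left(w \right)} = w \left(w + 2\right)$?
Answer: $-15435$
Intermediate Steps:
$V{\left(w \right)} = w \left(2 + w\right)$
$c = -48$ ($c = 4 \left(2 + 4\right) \left(-2\right) = 4 \cdot 6 \left(-2\right) = 24 \left(-2\right) = -48$)
$N{\left(m,b \right)} = \left(6 + 3 m\right)^{2}$ ($N{\left(m,b \right)} = \left(- \left(2 + m\right) \left(-3\right)\right)^{2} = \left(- (-6 - 3 m)\right)^{2} = \left(6 + 3 m\right)^{2}$)
$- 35 N{\left(5,c \right)} = - 35 \cdot 9 \left(2 + 5\right)^{2} = - 35 \cdot 9 \cdot 7^{2} = - 35 \cdot 9 \cdot 49 = \left(-35\right) 441 = -15435$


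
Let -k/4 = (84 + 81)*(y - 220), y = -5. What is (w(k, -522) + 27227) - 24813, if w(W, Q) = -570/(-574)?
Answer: 693103/287 ≈ 2415.0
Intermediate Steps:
k = 148500 (k = -4*(84 + 81)*(-5 - 220) = -660*(-225) = -4*(-37125) = 148500)
w(W, Q) = 285/287 (w(W, Q) = -570*(-1/574) = 285/287)
(w(k, -522) + 27227) - 24813 = (285/287 + 27227) - 24813 = 7814434/287 - 24813 = 693103/287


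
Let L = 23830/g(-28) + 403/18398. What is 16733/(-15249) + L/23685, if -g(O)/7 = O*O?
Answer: -1111735830907329/1012970901265960 ≈ -1.0975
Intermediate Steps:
g(O) = -7*O**2 (g(O) = -7*O*O = -7*O**2)
L = -109053169/25242056 (L = 23830/((-7*(-28)**2)) + 403/18398 = 23830/((-7*784)) + 403*(1/18398) = 23830/(-5488) + 403/18398 = 23830*(-1/5488) + 403/18398 = -11915/2744 + 403/18398 = -109053169/25242056 ≈ -4.3203)
16733/(-15249) + L/23685 = 16733/(-15249) - 109053169/25242056/23685 = 16733*(-1/15249) - 109053169/25242056*1/23685 = -16733/15249 - 109053169/597858096360 = -1111735830907329/1012970901265960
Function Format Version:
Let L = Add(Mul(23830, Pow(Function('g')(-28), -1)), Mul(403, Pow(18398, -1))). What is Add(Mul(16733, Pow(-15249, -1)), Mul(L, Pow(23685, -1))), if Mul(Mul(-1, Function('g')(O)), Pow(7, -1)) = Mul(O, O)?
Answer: Rational(-1111735830907329, 1012970901265960) ≈ -1.0975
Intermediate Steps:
Function('g')(O) = Mul(-7, Pow(O, 2)) (Function('g')(O) = Mul(-7, Mul(O, O)) = Mul(-7, Pow(O, 2)))
L = Rational(-109053169, 25242056) (L = Add(Mul(23830, Pow(Mul(-7, Pow(-28, 2)), -1)), Mul(403, Pow(18398, -1))) = Add(Mul(23830, Pow(Mul(-7, 784), -1)), Mul(403, Rational(1, 18398))) = Add(Mul(23830, Pow(-5488, -1)), Rational(403, 18398)) = Add(Mul(23830, Rational(-1, 5488)), Rational(403, 18398)) = Add(Rational(-11915, 2744), Rational(403, 18398)) = Rational(-109053169, 25242056) ≈ -4.3203)
Add(Mul(16733, Pow(-15249, -1)), Mul(L, Pow(23685, -1))) = Add(Mul(16733, Pow(-15249, -1)), Mul(Rational(-109053169, 25242056), Pow(23685, -1))) = Add(Mul(16733, Rational(-1, 15249)), Mul(Rational(-109053169, 25242056), Rational(1, 23685))) = Add(Rational(-16733, 15249), Rational(-109053169, 597858096360)) = Rational(-1111735830907329, 1012970901265960)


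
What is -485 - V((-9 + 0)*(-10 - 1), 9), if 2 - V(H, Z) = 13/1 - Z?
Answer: -483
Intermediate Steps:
V(H, Z) = -11 + Z (V(H, Z) = 2 - (13/1 - Z) = 2 - (13*1 - Z) = 2 - (13 - Z) = 2 + (-13 + Z) = -11 + Z)
-485 - V((-9 + 0)*(-10 - 1), 9) = -485 - (-11 + 9) = -485 - 1*(-2) = -485 + 2 = -483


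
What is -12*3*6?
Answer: -216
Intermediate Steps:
-12*3*6 = -36*6 = -216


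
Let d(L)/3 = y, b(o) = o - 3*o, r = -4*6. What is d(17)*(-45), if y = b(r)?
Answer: -6480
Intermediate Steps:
r = -24
b(o) = -2*o
y = 48 (y = -2*(-24) = 48)
d(L) = 144 (d(L) = 3*48 = 144)
d(17)*(-45) = 144*(-45) = -6480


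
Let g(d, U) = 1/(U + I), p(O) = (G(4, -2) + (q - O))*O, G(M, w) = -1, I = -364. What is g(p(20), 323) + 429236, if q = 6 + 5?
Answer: 17598675/41 ≈ 4.2924e+5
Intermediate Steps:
q = 11
p(O) = O*(10 - O) (p(O) = (-1 + (11 - O))*O = (10 - O)*O = O*(10 - O))
g(d, U) = 1/(-364 + U) (g(d, U) = 1/(U - 364) = 1/(-364 + U))
g(p(20), 323) + 429236 = 1/(-364 + 323) + 429236 = 1/(-41) + 429236 = -1/41 + 429236 = 17598675/41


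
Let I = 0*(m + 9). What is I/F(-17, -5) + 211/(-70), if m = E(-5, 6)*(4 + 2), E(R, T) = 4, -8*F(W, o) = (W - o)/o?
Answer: -211/70 ≈ -3.0143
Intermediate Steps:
F(W, o) = -(W - o)/(8*o)
m = 24 (m = 4*(4 + 2) = 4*6 = 24)
I = 0 (I = 0*(24 + 9) = 0*33 = 0)
I/F(-17, -5) + 211/(-70) = 0/(((⅛)*(-5 - 1*(-17))/(-5))) + 211/(-70) = 0/(((⅛)*(-⅕)*(-5 + 17))) + 211*(-1/70) = 0/(((⅛)*(-⅕)*12)) - 211/70 = 0/(-3/10) - 211/70 = 0*(-10/3) - 211/70 = 0 - 211/70 = -211/70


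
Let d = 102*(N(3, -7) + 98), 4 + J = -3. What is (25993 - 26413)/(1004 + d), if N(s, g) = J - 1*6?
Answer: -30/691 ≈ -0.043415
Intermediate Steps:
J = -7 (J = -4 - 3 = -7)
N(s, g) = -13 (N(s, g) = -7 - 1*6 = -7 - 6 = -13)
d = 8670 (d = 102*(-13 + 98) = 102*85 = 8670)
(25993 - 26413)/(1004 + d) = (25993 - 26413)/(1004 + 8670) = -420/9674 = -420*1/9674 = -30/691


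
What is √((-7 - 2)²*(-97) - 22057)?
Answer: I*√29914 ≈ 172.96*I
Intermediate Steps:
√((-7 - 2)²*(-97) - 22057) = √((-9)²*(-97) - 22057) = √(81*(-97) - 22057) = √(-7857 - 22057) = √(-29914) = I*√29914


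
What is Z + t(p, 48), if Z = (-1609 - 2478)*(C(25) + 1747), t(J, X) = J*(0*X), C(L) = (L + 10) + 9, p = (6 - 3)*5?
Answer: -7319817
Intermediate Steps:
p = 15 (p = 3*5 = 15)
C(L) = 19 + L (C(L) = (10 + L) + 9 = 19 + L)
t(J, X) = 0 (t(J, X) = J*0 = 0)
Z = -7319817 (Z = (-1609 - 2478)*((19 + 25) + 1747) = -4087*(44 + 1747) = -4087*1791 = -7319817)
Z + t(p, 48) = -7319817 + 0 = -7319817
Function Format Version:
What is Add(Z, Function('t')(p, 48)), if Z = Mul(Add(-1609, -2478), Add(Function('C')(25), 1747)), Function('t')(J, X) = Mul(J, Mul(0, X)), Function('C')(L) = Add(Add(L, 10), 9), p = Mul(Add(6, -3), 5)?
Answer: -7319817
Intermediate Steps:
p = 15 (p = Mul(3, 5) = 15)
Function('C')(L) = Add(19, L) (Function('C')(L) = Add(Add(10, L), 9) = Add(19, L))
Function('t')(J, X) = 0 (Function('t')(J, X) = Mul(J, 0) = 0)
Z = -7319817 (Z = Mul(Add(-1609, -2478), Add(Add(19, 25), 1747)) = Mul(-4087, Add(44, 1747)) = Mul(-4087, 1791) = -7319817)
Add(Z, Function('t')(p, 48)) = Add(-7319817, 0) = -7319817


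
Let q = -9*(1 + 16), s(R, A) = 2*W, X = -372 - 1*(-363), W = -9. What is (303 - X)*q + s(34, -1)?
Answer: -47754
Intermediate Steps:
X = -9 (X = -372 + 363 = -9)
s(R, A) = -18 (s(R, A) = 2*(-9) = -18)
q = -153 (q = -9*17 = -153)
(303 - X)*q + s(34, -1) = (303 - 1*(-9))*(-153) - 18 = (303 + 9)*(-153) - 18 = 312*(-153) - 18 = -47736 - 18 = -47754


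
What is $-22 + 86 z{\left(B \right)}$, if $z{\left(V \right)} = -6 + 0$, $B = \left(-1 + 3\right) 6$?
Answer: $-538$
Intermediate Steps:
$B = 12$ ($B = 2 \cdot 6 = 12$)
$z{\left(V \right)} = -6$
$-22 + 86 z{\left(B \right)} = -22 + 86 \left(-6\right) = -22 - 516 = -538$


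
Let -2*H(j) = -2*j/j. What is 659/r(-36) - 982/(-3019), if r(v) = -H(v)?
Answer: -1988539/3019 ≈ -658.67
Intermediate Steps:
H(j) = 1 (H(j) = -(-1)*j/j = -(-1) = -1/2*(-2) = 1)
r(v) = -1 (r(v) = -1*1 = -1)
659/r(-36) - 982/(-3019) = 659/(-1) - 982/(-3019) = 659*(-1) - 982*(-1/3019) = -659 + 982/3019 = -1988539/3019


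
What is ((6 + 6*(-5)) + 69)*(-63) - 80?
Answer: -2915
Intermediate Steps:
((6 + 6*(-5)) + 69)*(-63) - 80 = ((6 - 30) + 69)*(-63) - 80 = (-24 + 69)*(-63) - 80 = 45*(-63) - 80 = -2835 - 80 = -2915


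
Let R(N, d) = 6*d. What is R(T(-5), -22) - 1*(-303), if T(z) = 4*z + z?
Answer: 171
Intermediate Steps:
T(z) = 5*z
R(T(-5), -22) - 1*(-303) = 6*(-22) - 1*(-303) = -132 + 303 = 171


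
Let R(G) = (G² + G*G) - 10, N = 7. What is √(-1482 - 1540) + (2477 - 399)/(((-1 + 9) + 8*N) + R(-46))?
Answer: 1039/2143 + I*√3022 ≈ 0.48483 + 54.973*I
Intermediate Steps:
R(G) = -10 + 2*G² (R(G) = (G² + G²) - 10 = 2*G² - 10 = -10 + 2*G²)
√(-1482 - 1540) + (2477 - 399)/(((-1 + 9) + 8*N) + R(-46)) = √(-1482 - 1540) + (2477 - 399)/(((-1 + 9) + 8*7) + (-10 + 2*(-46)²)) = √(-3022) + 2078/((8 + 56) + (-10 + 2*2116)) = I*√3022 + 2078/(64 + (-10 + 4232)) = I*√3022 + 2078/(64 + 4222) = I*√3022 + 2078/4286 = I*√3022 + 2078*(1/4286) = I*√3022 + 1039/2143 = 1039/2143 + I*√3022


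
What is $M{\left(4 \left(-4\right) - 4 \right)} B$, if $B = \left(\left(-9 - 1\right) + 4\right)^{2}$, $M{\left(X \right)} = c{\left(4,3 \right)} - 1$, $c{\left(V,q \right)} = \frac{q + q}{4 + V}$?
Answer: $-9$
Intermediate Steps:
$c{\left(V,q \right)} = \frac{2 q}{4 + V}$
$M{\left(X \right)} = - \frac{1}{4}$ ($M{\left(X \right)} = 2 \cdot 3 \frac{1}{4 + 4} - 1 = 2 \cdot 3 \cdot \frac{1}{8} - 1 = \frac{3}{4} - 1 = - \frac{1}{4}$)
$B = 36$ ($B = \left(-10 + 4\right)^{2} = \left(-6\right)^{2} = 36$)
$M{\left(4 \left(-4\right) - 4 \right)} B = \left(- \frac{1}{4}\right) 36 = -9$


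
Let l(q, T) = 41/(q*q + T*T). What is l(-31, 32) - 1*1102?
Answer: -2187429/1985 ≈ -1102.0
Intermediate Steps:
l(q, T) = 41/(T**2 + q**2) (l(q, T) = 41/(q**2 + T**2) = 41/(T**2 + q**2))
l(-31, 32) - 1*1102 = 41/(32**2 + (-31)**2) - 1*1102 = 41/(1024 + 961) - 1102 = 41/1985 - 1102 = -2187429/1985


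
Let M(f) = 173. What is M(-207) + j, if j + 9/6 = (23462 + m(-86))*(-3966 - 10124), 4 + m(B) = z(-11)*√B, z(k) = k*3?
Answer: -661046097/2 + 464970*I*√86 ≈ -3.3052e+8 + 4.312e+6*I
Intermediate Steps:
z(k) = 3*k
m(B) = -4 - 33*√B (m(B) = -4 + (3*(-11))*√B = -4 - 33*√B)
j = -661046443/2 + 464970*I*√86 (j = -3/2 + (23462 + (-4 - 33*I*√86))*(-3966 - 10124) = -3/2 + (23462 + (-4 - 33*I*√86))*(-14090) = -3/2 + (23458 - 33*I*√86)*(-14090) = -3/2 + (-330523220 + 464970*I*√86) = -661046443/2 + 464970*I*√86 ≈ -3.3052e+8 + 4.312e+6*I)
M(-207) + j = 173 + (-661046443/2 + 464970*I*√86) = -661046097/2 + 464970*I*√86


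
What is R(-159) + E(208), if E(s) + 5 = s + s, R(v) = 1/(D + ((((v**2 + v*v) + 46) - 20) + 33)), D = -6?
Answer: 20802766/50615 ≈ 411.00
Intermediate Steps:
R(v) = 1/(53 + 2*v**2) (R(v) = 1/(-6 + ((((v**2 + v*v) + 46) - 20) + 33)) = 1/(-6 + ((((v**2 + v**2) + 46) - 20) + 33)) = 1/(-6 + (((2*v**2 + 46) - 20) + 33)) = 1/(-6 + (((46 + 2*v**2) - 20) + 33)) = 1/(-6 + ((26 + 2*v**2) + 33)) = 1/(-6 + (59 + 2*v**2)) = 1/(53 + 2*v**2))
E(s) = -5 + 2*s (E(s) = -5 + (s + s) = -5 + 2*s)
R(-159) + E(208) = 1/(53 + 2*(-159)**2) + (-5 + 2*208) = 1/(53 + 2*25281) + (-5 + 416) = 1/(53 + 50562) + 411 = 1/50615 + 411 = 20802766/50615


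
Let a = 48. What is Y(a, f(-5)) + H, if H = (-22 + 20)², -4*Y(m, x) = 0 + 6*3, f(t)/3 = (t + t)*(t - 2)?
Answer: -½ ≈ -0.50000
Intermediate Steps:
f(t) = 6*t*(-2 + t) (f(t) = 3*((t + t)*(t - 2)) = 3*((2*t)*(-2 + t)) = 3*(2*t*(-2 + t)) = 6*t*(-2 + t))
Y(m, x) = -9/2 (Y(m, x) = -(0 + 6*3)/4 = -(0 + 18)/4 = -¼*18 = -9/2)
H = 4 (H = (-2)² = 4)
Y(a, f(-5)) + H = -9/2 + 4 = -½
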